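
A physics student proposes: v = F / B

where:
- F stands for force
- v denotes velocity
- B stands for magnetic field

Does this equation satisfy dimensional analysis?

No

F (force) has dimensions [L M T^-2].
v (velocity) has dimensions [L T^-1].
B (magnetic field) has dimensions [I^-1 M T^-2].

Left side: [L T^-1]
Right side: [I L]

The two sides have different dimensions, so the equation is NOT dimensionally consistent.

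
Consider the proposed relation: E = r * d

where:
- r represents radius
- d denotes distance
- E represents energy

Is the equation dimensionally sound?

No

r (radius) has dimensions [L].
d (distance) has dimensions [L].
E (energy) has dimensions [L^2 M T^-2].

Left side: [L^2 M T^-2]
Right side: [L^2]

The two sides have different dimensions, so the equation is NOT dimensionally consistent.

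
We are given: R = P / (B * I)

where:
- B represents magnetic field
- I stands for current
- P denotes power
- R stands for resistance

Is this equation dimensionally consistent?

No

B (magnetic field) has dimensions [I^-1 M T^-2].
I (current) has dimensions [I].
P (power) has dimensions [L^2 M T^-3].
R (resistance) has dimensions [I^-2 L^2 M T^-3].

Left side: [I^-2 L^2 M T^-3]
Right side: [L^2 T^-1]

The two sides have different dimensions, so the equation is NOT dimensionally consistent.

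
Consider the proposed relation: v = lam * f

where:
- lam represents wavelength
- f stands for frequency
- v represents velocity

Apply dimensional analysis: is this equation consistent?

Yes

lam (wavelength) has dimensions [L].
f (frequency) has dimensions [T^-1].
v (velocity) has dimensions [L T^-1].

Left side: [L T^-1]
Right side: [L T^-1]

Both sides have the same dimensions, so the equation is dimensionally consistent.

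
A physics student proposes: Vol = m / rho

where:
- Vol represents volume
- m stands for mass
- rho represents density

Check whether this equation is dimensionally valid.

Yes

Vol (volume) has dimensions [L^3].
m (mass) has dimensions [M].
rho (density) has dimensions [L^-3 M].

Left side: [L^3]
Right side: [L^3]

Both sides have the same dimensions, so the equation is dimensionally consistent.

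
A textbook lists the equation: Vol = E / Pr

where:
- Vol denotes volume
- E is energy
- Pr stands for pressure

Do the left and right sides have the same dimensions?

Yes

Vol (volume) has dimensions [L^3].
E (energy) has dimensions [L^2 M T^-2].
Pr (pressure) has dimensions [L^-1 M T^-2].

Left side: [L^3]
Right side: [L^3]

Both sides have the same dimensions, so the equation is dimensionally consistent.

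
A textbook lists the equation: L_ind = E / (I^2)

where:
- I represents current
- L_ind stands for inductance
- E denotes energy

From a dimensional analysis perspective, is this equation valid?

Yes

I (current) has dimensions [I].
L_ind (inductance) has dimensions [I^-2 L^2 M T^-2].
E (energy) has dimensions [L^2 M T^-2].

Left side: [I^-2 L^2 M T^-2]
Right side: [I^-2 L^2 M T^-2]

Both sides have the same dimensions, so the equation is dimensionally consistent.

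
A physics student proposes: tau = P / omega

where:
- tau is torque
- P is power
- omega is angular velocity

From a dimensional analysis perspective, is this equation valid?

Yes

tau (torque) has dimensions [L^2 M T^-2].
P (power) has dimensions [L^2 M T^-3].
omega (angular velocity) has dimensions [T^-1].

Left side: [L^2 M T^-2]
Right side: [L^2 M T^-2]

Both sides have the same dimensions, so the equation is dimensionally consistent.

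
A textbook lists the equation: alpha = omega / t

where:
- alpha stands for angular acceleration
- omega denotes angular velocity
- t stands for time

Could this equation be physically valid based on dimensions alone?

Yes

alpha (angular acceleration) has dimensions [T^-2].
omega (angular velocity) has dimensions [T^-1].
t (time) has dimensions [T].

Left side: [T^-2]
Right side: [T^-2]

Both sides have the same dimensions, so the equation is dimensionally consistent.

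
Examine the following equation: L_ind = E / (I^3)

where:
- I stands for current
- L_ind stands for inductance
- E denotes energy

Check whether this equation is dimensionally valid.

No

I (current) has dimensions [I].
L_ind (inductance) has dimensions [I^-2 L^2 M T^-2].
E (energy) has dimensions [L^2 M T^-2].

Left side: [I^-2 L^2 M T^-2]
Right side: [I^-3 L^2 M T^-2]

The two sides have different dimensions, so the equation is NOT dimensionally consistent.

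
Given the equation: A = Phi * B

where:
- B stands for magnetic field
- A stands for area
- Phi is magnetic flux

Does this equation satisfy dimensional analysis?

No

B (magnetic field) has dimensions [I^-1 M T^-2].
A (area) has dimensions [L^2].
Phi (magnetic flux) has dimensions [I^-1 L^2 M T^-2].

Left side: [L^2]
Right side: [I^-2 L^2 M^2 T^-4]

The two sides have different dimensions, so the equation is NOT dimensionally consistent.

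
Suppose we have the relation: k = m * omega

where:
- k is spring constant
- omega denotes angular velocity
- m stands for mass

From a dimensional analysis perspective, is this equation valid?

No

k (spring constant) has dimensions [M T^-2].
omega (angular velocity) has dimensions [T^-1].
m (mass) has dimensions [M].

Left side: [M T^-2]
Right side: [M T^-1]

The two sides have different dimensions, so the equation is NOT dimensionally consistent.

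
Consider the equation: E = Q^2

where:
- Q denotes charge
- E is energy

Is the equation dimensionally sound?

No

Q (charge) has dimensions [I T].
E (energy) has dimensions [L^2 M T^-2].

Left side: [L^2 M T^-2]
Right side: [I^2 T^2]

The two sides have different dimensions, so the equation is NOT dimensionally consistent.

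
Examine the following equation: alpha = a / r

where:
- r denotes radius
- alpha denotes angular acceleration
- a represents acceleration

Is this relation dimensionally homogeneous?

Yes

r (radius) has dimensions [L].
alpha (angular acceleration) has dimensions [T^-2].
a (acceleration) has dimensions [L T^-2].

Left side: [T^-2]
Right side: [T^-2]

Both sides have the same dimensions, so the equation is dimensionally consistent.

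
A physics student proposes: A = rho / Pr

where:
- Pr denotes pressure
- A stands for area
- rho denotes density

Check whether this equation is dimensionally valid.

No

Pr (pressure) has dimensions [L^-1 M T^-2].
A (area) has dimensions [L^2].
rho (density) has dimensions [L^-3 M].

Left side: [L^2]
Right side: [L^-2 T^2]

The two sides have different dimensions, so the equation is NOT dimensionally consistent.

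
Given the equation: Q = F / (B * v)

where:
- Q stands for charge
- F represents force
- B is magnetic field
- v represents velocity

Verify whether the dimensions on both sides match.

Yes

Q (charge) has dimensions [I T].
F (force) has dimensions [L M T^-2].
B (magnetic field) has dimensions [I^-1 M T^-2].
v (velocity) has dimensions [L T^-1].

Left side: [I T]
Right side: [I T]

Both sides have the same dimensions, so the equation is dimensionally consistent.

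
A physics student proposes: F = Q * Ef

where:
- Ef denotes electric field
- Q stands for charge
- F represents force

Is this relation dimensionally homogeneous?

Yes

Ef (electric field) has dimensions [I^-1 L M T^-3].
Q (charge) has dimensions [I T].
F (force) has dimensions [L M T^-2].

Left side: [L M T^-2]
Right side: [L M T^-2]

Both sides have the same dimensions, so the equation is dimensionally consistent.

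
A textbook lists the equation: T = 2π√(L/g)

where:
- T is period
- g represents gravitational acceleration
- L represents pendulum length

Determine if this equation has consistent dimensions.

Yes

T (period) has dimensions [T].
g (gravitational acceleration) has dimensions [L T^-2].
L (pendulum length) has dimensions [L].

Left side: [T]
Right side: [T]

Both sides have the same dimensions, so the equation is dimensionally consistent.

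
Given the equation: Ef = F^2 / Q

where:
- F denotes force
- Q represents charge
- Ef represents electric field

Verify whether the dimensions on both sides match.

No

F (force) has dimensions [L M T^-2].
Q (charge) has dimensions [I T].
Ef (electric field) has dimensions [I^-1 L M T^-3].

Left side: [I^-1 L M T^-3]
Right side: [I^-1 L^2 M^2 T^-5]

The two sides have different dimensions, so the equation is NOT dimensionally consistent.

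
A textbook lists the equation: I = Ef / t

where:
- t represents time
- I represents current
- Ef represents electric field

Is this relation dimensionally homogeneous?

No

t (time) has dimensions [T].
I (current) has dimensions [I].
Ef (electric field) has dimensions [I^-1 L M T^-3].

Left side: [I]
Right side: [I^-1 L M T^-4]

The two sides have different dimensions, so the equation is NOT dimensionally consistent.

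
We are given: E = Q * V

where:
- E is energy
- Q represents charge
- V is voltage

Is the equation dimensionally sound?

Yes

E (energy) has dimensions [L^2 M T^-2].
Q (charge) has dimensions [I T].
V (voltage) has dimensions [I^-1 L^2 M T^-3].

Left side: [L^2 M T^-2]
Right side: [L^2 M T^-2]

Both sides have the same dimensions, so the equation is dimensionally consistent.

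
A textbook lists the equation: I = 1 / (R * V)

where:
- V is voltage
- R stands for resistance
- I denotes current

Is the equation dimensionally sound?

No

V (voltage) has dimensions [I^-1 L^2 M T^-3].
R (resistance) has dimensions [I^-2 L^2 M T^-3].
I (current) has dimensions [I].

Left side: [I]
Right side: [I^3 L^-4 M^-2 T^6]

The two sides have different dimensions, so the equation is NOT dimensionally consistent.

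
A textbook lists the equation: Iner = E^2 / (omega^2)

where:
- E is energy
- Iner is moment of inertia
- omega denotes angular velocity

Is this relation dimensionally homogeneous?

No

E (energy) has dimensions [L^2 M T^-2].
Iner (moment of inertia) has dimensions [L^2 M].
omega (angular velocity) has dimensions [T^-1].

Left side: [L^2 M]
Right side: [L^4 M^2 T^-2]

The two sides have different dimensions, so the equation is NOT dimensionally consistent.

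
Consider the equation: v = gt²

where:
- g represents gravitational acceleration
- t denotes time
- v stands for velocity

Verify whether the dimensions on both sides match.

No

g (gravitational acceleration) has dimensions [L T^-2].
t (time) has dimensions [T].
v (velocity) has dimensions [L T^-1].

Left side: [L T^-1]
Right side: [L]

The two sides have different dimensions, so the equation is NOT dimensionally consistent.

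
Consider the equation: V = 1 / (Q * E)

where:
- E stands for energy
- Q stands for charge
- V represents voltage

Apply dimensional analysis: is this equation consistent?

No

E (energy) has dimensions [L^2 M T^-2].
Q (charge) has dimensions [I T].
V (voltage) has dimensions [I^-1 L^2 M T^-3].

Left side: [I^-1 L^2 M T^-3]
Right side: [I^-1 L^-2 M^-1 T]

The two sides have different dimensions, so the equation is NOT dimensionally consistent.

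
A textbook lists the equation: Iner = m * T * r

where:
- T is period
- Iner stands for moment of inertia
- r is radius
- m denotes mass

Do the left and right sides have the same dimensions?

No

T (period) has dimensions [T].
Iner (moment of inertia) has dimensions [L^2 M].
r (radius) has dimensions [L].
m (mass) has dimensions [M].

Left side: [L^2 M]
Right side: [L M T]

The two sides have different dimensions, so the equation is NOT dimensionally consistent.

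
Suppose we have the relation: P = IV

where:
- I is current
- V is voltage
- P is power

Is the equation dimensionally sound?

Yes

I (current) has dimensions [I].
V (voltage) has dimensions [I^-1 L^2 M T^-3].
P (power) has dimensions [L^2 M T^-3].

Left side: [L^2 M T^-3]
Right side: [L^2 M T^-3]

Both sides have the same dimensions, so the equation is dimensionally consistent.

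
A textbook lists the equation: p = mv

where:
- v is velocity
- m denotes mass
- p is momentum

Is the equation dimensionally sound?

Yes

v (velocity) has dimensions [L T^-1].
m (mass) has dimensions [M].
p (momentum) has dimensions [L M T^-1].

Left side: [L M T^-1]
Right side: [L M T^-1]

Both sides have the same dimensions, so the equation is dimensionally consistent.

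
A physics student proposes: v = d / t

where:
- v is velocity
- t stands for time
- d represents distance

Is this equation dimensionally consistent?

Yes

v (velocity) has dimensions [L T^-1].
t (time) has dimensions [T].
d (distance) has dimensions [L].

Left side: [L T^-1]
Right side: [L T^-1]

Both sides have the same dimensions, so the equation is dimensionally consistent.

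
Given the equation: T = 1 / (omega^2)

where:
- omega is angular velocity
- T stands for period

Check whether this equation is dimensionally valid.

No

omega (angular velocity) has dimensions [T^-1].
T (period) has dimensions [T].

Left side: [T]
Right side: [T^2]

The two sides have different dimensions, so the equation is NOT dimensionally consistent.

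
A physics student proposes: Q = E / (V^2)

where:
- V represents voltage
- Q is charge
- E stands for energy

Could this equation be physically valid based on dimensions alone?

No

V (voltage) has dimensions [I^-1 L^2 M T^-3].
Q (charge) has dimensions [I T].
E (energy) has dimensions [L^2 M T^-2].

Left side: [I T]
Right side: [I^2 L^-2 M^-1 T^4]

The two sides have different dimensions, so the equation is NOT dimensionally consistent.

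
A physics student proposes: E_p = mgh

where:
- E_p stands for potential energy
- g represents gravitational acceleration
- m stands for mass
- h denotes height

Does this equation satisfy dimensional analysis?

Yes

E_p (potential energy) has dimensions [L^2 M T^-2].
g (gravitational acceleration) has dimensions [L T^-2].
m (mass) has dimensions [M].
h (height) has dimensions [L].

Left side: [L^2 M T^-2]
Right side: [L^2 M T^-2]

Both sides have the same dimensions, so the equation is dimensionally consistent.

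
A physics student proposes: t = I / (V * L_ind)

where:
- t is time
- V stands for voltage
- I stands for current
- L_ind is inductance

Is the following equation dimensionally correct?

No

t (time) has dimensions [T].
V (voltage) has dimensions [I^-1 L^2 M T^-3].
I (current) has dimensions [I].
L_ind (inductance) has dimensions [I^-2 L^2 M T^-2].

Left side: [T]
Right side: [I^4 L^-4 M^-2 T^5]

The two sides have different dimensions, so the equation is NOT dimensionally consistent.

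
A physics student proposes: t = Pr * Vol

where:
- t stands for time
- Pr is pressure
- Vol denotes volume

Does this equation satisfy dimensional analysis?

No

t (time) has dimensions [T].
Pr (pressure) has dimensions [L^-1 M T^-2].
Vol (volume) has dimensions [L^3].

Left side: [T]
Right side: [L^2 M T^-2]

The two sides have different dimensions, so the equation is NOT dimensionally consistent.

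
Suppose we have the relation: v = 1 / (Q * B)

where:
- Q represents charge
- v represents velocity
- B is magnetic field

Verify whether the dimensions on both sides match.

No

Q (charge) has dimensions [I T].
v (velocity) has dimensions [L T^-1].
B (magnetic field) has dimensions [I^-1 M T^-2].

Left side: [L T^-1]
Right side: [M^-1 T]

The two sides have different dimensions, so the equation is NOT dimensionally consistent.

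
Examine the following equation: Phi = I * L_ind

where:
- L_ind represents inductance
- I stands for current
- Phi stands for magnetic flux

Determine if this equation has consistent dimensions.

Yes

L_ind (inductance) has dimensions [I^-2 L^2 M T^-2].
I (current) has dimensions [I].
Phi (magnetic flux) has dimensions [I^-1 L^2 M T^-2].

Left side: [I^-1 L^2 M T^-2]
Right side: [I^-1 L^2 M T^-2]

Both sides have the same dimensions, so the equation is dimensionally consistent.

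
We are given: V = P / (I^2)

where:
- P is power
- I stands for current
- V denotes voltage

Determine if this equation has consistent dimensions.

No

P (power) has dimensions [L^2 M T^-3].
I (current) has dimensions [I].
V (voltage) has dimensions [I^-1 L^2 M T^-3].

Left side: [I^-1 L^2 M T^-3]
Right side: [I^-2 L^2 M T^-3]

The two sides have different dimensions, so the equation is NOT dimensionally consistent.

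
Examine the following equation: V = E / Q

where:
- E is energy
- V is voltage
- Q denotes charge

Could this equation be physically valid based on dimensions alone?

Yes

E (energy) has dimensions [L^2 M T^-2].
V (voltage) has dimensions [I^-1 L^2 M T^-3].
Q (charge) has dimensions [I T].

Left side: [I^-1 L^2 M T^-3]
Right side: [I^-1 L^2 M T^-3]

Both sides have the same dimensions, so the equation is dimensionally consistent.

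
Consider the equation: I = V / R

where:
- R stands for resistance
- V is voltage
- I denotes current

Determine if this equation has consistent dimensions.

Yes

R (resistance) has dimensions [I^-2 L^2 M T^-3].
V (voltage) has dimensions [I^-1 L^2 M T^-3].
I (current) has dimensions [I].

Left side: [I]
Right side: [I]

Both sides have the same dimensions, so the equation is dimensionally consistent.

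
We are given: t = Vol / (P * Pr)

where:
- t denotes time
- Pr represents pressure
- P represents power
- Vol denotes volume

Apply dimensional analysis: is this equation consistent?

No

t (time) has dimensions [T].
Pr (pressure) has dimensions [L^-1 M T^-2].
P (power) has dimensions [L^2 M T^-3].
Vol (volume) has dimensions [L^3].

Left side: [T]
Right side: [L^2 M^-2 T^5]

The two sides have different dimensions, so the equation is NOT dimensionally consistent.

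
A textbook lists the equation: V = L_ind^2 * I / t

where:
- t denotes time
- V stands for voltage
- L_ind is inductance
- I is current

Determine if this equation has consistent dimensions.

No

t (time) has dimensions [T].
V (voltage) has dimensions [I^-1 L^2 M T^-3].
L_ind (inductance) has dimensions [I^-2 L^2 M T^-2].
I (current) has dimensions [I].

Left side: [I^-1 L^2 M T^-3]
Right side: [I^-3 L^4 M^2 T^-5]

The two sides have different dimensions, so the equation is NOT dimensionally consistent.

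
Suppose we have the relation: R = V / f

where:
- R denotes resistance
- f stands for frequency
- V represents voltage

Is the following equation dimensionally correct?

No

R (resistance) has dimensions [I^-2 L^2 M T^-3].
f (frequency) has dimensions [T^-1].
V (voltage) has dimensions [I^-1 L^2 M T^-3].

Left side: [I^-2 L^2 M T^-3]
Right side: [I^-1 L^2 M T^-2]

The two sides have different dimensions, so the equation is NOT dimensionally consistent.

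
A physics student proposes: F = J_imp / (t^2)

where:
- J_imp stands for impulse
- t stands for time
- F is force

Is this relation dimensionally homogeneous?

No

J_imp (impulse) has dimensions [L M T^-1].
t (time) has dimensions [T].
F (force) has dimensions [L M T^-2].

Left side: [L M T^-2]
Right side: [L M T^-3]

The two sides have different dimensions, so the equation is NOT dimensionally consistent.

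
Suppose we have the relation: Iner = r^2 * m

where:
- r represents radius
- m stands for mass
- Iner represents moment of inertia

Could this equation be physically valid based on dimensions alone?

Yes

r (radius) has dimensions [L].
m (mass) has dimensions [M].
Iner (moment of inertia) has dimensions [L^2 M].

Left side: [L^2 M]
Right side: [L^2 M]

Both sides have the same dimensions, so the equation is dimensionally consistent.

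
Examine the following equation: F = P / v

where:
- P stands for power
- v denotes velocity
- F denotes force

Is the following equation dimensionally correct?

Yes

P (power) has dimensions [L^2 M T^-3].
v (velocity) has dimensions [L T^-1].
F (force) has dimensions [L M T^-2].

Left side: [L M T^-2]
Right side: [L M T^-2]

Both sides have the same dimensions, so the equation is dimensionally consistent.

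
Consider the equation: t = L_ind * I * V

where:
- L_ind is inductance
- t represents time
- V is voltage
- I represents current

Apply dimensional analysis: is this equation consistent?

No

L_ind (inductance) has dimensions [I^-2 L^2 M T^-2].
t (time) has dimensions [T].
V (voltage) has dimensions [I^-1 L^2 M T^-3].
I (current) has dimensions [I].

Left side: [T]
Right side: [I^-2 L^4 M^2 T^-5]

The two sides have different dimensions, so the equation is NOT dimensionally consistent.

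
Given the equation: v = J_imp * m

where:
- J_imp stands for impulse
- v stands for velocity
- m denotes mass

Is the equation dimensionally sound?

No

J_imp (impulse) has dimensions [L M T^-1].
v (velocity) has dimensions [L T^-1].
m (mass) has dimensions [M].

Left side: [L T^-1]
Right side: [L M^2 T^-1]

The two sides have different dimensions, so the equation is NOT dimensionally consistent.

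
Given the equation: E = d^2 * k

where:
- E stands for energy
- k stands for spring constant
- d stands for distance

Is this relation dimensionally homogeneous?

Yes

E (energy) has dimensions [L^2 M T^-2].
k (spring constant) has dimensions [M T^-2].
d (distance) has dimensions [L].

Left side: [L^2 M T^-2]
Right side: [L^2 M T^-2]

Both sides have the same dimensions, so the equation is dimensionally consistent.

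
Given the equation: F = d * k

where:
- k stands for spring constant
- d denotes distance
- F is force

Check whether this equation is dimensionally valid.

Yes

k (spring constant) has dimensions [M T^-2].
d (distance) has dimensions [L].
F (force) has dimensions [L M T^-2].

Left side: [L M T^-2]
Right side: [L M T^-2]

Both sides have the same dimensions, so the equation is dimensionally consistent.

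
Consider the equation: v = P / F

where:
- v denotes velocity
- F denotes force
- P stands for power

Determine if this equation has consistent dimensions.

Yes

v (velocity) has dimensions [L T^-1].
F (force) has dimensions [L M T^-2].
P (power) has dimensions [L^2 M T^-3].

Left side: [L T^-1]
Right side: [L T^-1]

Both sides have the same dimensions, so the equation is dimensionally consistent.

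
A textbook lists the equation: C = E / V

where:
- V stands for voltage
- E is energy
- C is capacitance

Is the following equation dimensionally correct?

No

V (voltage) has dimensions [I^-1 L^2 M T^-3].
E (energy) has dimensions [L^2 M T^-2].
C (capacitance) has dimensions [I^2 L^-2 M^-1 T^4].

Left side: [I^2 L^-2 M^-1 T^4]
Right side: [I T]

The two sides have different dimensions, so the equation is NOT dimensionally consistent.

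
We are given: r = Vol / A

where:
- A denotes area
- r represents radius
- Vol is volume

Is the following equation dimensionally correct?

Yes

A (area) has dimensions [L^2].
r (radius) has dimensions [L].
Vol (volume) has dimensions [L^3].

Left side: [L]
Right side: [L]

Both sides have the same dimensions, so the equation is dimensionally consistent.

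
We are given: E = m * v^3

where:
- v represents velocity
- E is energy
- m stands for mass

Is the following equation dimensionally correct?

No

v (velocity) has dimensions [L T^-1].
E (energy) has dimensions [L^2 M T^-2].
m (mass) has dimensions [M].

Left side: [L^2 M T^-2]
Right side: [L^3 M T^-3]

The two sides have different dimensions, so the equation is NOT dimensionally consistent.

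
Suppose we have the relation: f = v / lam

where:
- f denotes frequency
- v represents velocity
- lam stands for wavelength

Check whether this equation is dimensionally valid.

Yes

f (frequency) has dimensions [T^-1].
v (velocity) has dimensions [L T^-1].
lam (wavelength) has dimensions [L].

Left side: [T^-1]
Right side: [T^-1]

Both sides have the same dimensions, so the equation is dimensionally consistent.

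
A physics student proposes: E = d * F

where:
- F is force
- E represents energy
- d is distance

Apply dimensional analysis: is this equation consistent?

Yes

F (force) has dimensions [L M T^-2].
E (energy) has dimensions [L^2 M T^-2].
d (distance) has dimensions [L].

Left side: [L^2 M T^-2]
Right side: [L^2 M T^-2]

Both sides have the same dimensions, so the equation is dimensionally consistent.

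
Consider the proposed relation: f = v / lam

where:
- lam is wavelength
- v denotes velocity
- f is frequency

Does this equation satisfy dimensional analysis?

Yes

lam (wavelength) has dimensions [L].
v (velocity) has dimensions [L T^-1].
f (frequency) has dimensions [T^-1].

Left side: [T^-1]
Right side: [T^-1]

Both sides have the same dimensions, so the equation is dimensionally consistent.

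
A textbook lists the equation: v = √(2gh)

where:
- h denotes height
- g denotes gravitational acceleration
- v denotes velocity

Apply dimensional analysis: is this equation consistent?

Yes

h (height) has dimensions [L].
g (gravitational acceleration) has dimensions [L T^-2].
v (velocity) has dimensions [L T^-1].

Left side: [L T^-1]
Right side: [L T^-1]

Both sides have the same dimensions, so the equation is dimensionally consistent.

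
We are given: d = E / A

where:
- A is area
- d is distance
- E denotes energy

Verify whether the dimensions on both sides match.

No

A (area) has dimensions [L^2].
d (distance) has dimensions [L].
E (energy) has dimensions [L^2 M T^-2].

Left side: [L]
Right side: [M T^-2]

The two sides have different dimensions, so the equation is NOT dimensionally consistent.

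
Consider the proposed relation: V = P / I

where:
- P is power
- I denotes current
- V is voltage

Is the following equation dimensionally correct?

Yes

P (power) has dimensions [L^2 M T^-3].
I (current) has dimensions [I].
V (voltage) has dimensions [I^-1 L^2 M T^-3].

Left side: [I^-1 L^2 M T^-3]
Right side: [I^-1 L^2 M T^-3]

Both sides have the same dimensions, so the equation is dimensionally consistent.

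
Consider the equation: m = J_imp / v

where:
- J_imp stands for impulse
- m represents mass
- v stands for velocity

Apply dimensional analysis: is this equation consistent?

Yes

J_imp (impulse) has dimensions [L M T^-1].
m (mass) has dimensions [M].
v (velocity) has dimensions [L T^-1].

Left side: [M]
Right side: [M]

Both sides have the same dimensions, so the equation is dimensionally consistent.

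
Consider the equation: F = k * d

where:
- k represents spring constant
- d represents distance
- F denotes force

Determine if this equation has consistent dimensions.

Yes

k (spring constant) has dimensions [M T^-2].
d (distance) has dimensions [L].
F (force) has dimensions [L M T^-2].

Left side: [L M T^-2]
Right side: [L M T^-2]

Both sides have the same dimensions, so the equation is dimensionally consistent.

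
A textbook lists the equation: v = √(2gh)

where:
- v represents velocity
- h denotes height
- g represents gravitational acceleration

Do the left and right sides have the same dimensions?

Yes

v (velocity) has dimensions [L T^-1].
h (height) has dimensions [L].
g (gravitational acceleration) has dimensions [L T^-2].

Left side: [L T^-1]
Right side: [L T^-1]

Both sides have the same dimensions, so the equation is dimensionally consistent.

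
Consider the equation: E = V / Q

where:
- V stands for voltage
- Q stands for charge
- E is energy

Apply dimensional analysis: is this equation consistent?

No

V (voltage) has dimensions [I^-1 L^2 M T^-3].
Q (charge) has dimensions [I T].
E (energy) has dimensions [L^2 M T^-2].

Left side: [L^2 M T^-2]
Right side: [I^-2 L^2 M T^-4]

The two sides have different dimensions, so the equation is NOT dimensionally consistent.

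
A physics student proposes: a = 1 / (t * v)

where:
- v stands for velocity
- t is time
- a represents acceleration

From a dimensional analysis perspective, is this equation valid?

No

v (velocity) has dimensions [L T^-1].
t (time) has dimensions [T].
a (acceleration) has dimensions [L T^-2].

Left side: [L T^-2]
Right side: [L^-1]

The two sides have different dimensions, so the equation is NOT dimensionally consistent.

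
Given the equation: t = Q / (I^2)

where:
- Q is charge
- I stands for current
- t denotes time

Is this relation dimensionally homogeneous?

No

Q (charge) has dimensions [I T].
I (current) has dimensions [I].
t (time) has dimensions [T].

Left side: [T]
Right side: [I^-1 T]

The two sides have different dimensions, so the equation is NOT dimensionally consistent.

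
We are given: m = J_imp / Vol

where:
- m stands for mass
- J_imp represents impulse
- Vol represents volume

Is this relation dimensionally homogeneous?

No

m (mass) has dimensions [M].
J_imp (impulse) has dimensions [L M T^-1].
Vol (volume) has dimensions [L^3].

Left side: [M]
Right side: [L^-2 M T^-1]

The two sides have different dimensions, so the equation is NOT dimensionally consistent.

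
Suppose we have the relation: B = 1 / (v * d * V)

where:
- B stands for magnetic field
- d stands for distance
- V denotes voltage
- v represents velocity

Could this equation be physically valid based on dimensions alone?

No

B (magnetic field) has dimensions [I^-1 M T^-2].
d (distance) has dimensions [L].
V (voltage) has dimensions [I^-1 L^2 M T^-3].
v (velocity) has dimensions [L T^-1].

Left side: [I^-1 M T^-2]
Right side: [I L^-4 M^-1 T^4]

The two sides have different dimensions, so the equation is NOT dimensionally consistent.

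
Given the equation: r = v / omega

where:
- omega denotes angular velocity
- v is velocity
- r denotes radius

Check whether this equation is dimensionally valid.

Yes

omega (angular velocity) has dimensions [T^-1].
v (velocity) has dimensions [L T^-1].
r (radius) has dimensions [L].

Left side: [L]
Right side: [L]

Both sides have the same dimensions, so the equation is dimensionally consistent.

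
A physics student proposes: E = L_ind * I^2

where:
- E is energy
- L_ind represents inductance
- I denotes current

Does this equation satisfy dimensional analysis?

Yes

E (energy) has dimensions [L^2 M T^-2].
L_ind (inductance) has dimensions [I^-2 L^2 M T^-2].
I (current) has dimensions [I].

Left side: [L^2 M T^-2]
Right side: [L^2 M T^-2]

Both sides have the same dimensions, so the equation is dimensionally consistent.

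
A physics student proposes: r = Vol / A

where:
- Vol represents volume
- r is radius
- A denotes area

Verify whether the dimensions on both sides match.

Yes

Vol (volume) has dimensions [L^3].
r (radius) has dimensions [L].
A (area) has dimensions [L^2].

Left side: [L]
Right side: [L]

Both sides have the same dimensions, so the equation is dimensionally consistent.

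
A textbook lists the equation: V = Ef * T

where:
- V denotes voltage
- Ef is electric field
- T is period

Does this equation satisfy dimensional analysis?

No

V (voltage) has dimensions [I^-1 L^2 M T^-3].
Ef (electric field) has dimensions [I^-1 L M T^-3].
T (period) has dimensions [T].

Left side: [I^-1 L^2 M T^-3]
Right side: [I^-1 L M T^-2]

The two sides have different dimensions, so the equation is NOT dimensionally consistent.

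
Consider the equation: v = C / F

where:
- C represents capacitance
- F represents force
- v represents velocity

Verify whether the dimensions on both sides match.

No

C (capacitance) has dimensions [I^2 L^-2 M^-1 T^4].
F (force) has dimensions [L M T^-2].
v (velocity) has dimensions [L T^-1].

Left side: [L T^-1]
Right side: [I^2 L^-3 M^-2 T^6]

The two sides have different dimensions, so the equation is NOT dimensionally consistent.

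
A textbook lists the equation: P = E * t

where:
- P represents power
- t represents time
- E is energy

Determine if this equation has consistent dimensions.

No

P (power) has dimensions [L^2 M T^-3].
t (time) has dimensions [T].
E (energy) has dimensions [L^2 M T^-2].

Left side: [L^2 M T^-3]
Right side: [L^2 M T^-1]

The two sides have different dimensions, so the equation is NOT dimensionally consistent.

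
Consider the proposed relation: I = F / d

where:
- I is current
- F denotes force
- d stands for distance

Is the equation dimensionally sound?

No

I (current) has dimensions [I].
F (force) has dimensions [L M T^-2].
d (distance) has dimensions [L].

Left side: [I]
Right side: [M T^-2]

The two sides have different dimensions, so the equation is NOT dimensionally consistent.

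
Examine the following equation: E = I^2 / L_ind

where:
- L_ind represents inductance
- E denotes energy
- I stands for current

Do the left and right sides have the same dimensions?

No

L_ind (inductance) has dimensions [I^-2 L^2 M T^-2].
E (energy) has dimensions [L^2 M T^-2].
I (current) has dimensions [I].

Left side: [L^2 M T^-2]
Right side: [I^4 L^-2 M^-1 T^2]

The two sides have different dimensions, so the equation is NOT dimensionally consistent.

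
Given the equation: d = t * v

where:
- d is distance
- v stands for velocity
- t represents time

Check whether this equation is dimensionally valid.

Yes

d (distance) has dimensions [L].
v (velocity) has dimensions [L T^-1].
t (time) has dimensions [T].

Left side: [L]
Right side: [L]

Both sides have the same dimensions, so the equation is dimensionally consistent.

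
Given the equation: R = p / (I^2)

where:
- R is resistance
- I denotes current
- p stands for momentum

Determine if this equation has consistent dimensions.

No

R (resistance) has dimensions [I^-2 L^2 M T^-3].
I (current) has dimensions [I].
p (momentum) has dimensions [L M T^-1].

Left side: [I^-2 L^2 M T^-3]
Right side: [I^-2 L M T^-1]

The two sides have different dimensions, so the equation is NOT dimensionally consistent.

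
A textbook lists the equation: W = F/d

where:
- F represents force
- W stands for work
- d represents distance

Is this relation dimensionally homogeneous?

No

F (force) has dimensions [L M T^-2].
W (work) has dimensions [L^2 M T^-2].
d (distance) has dimensions [L].

Left side: [L^2 M T^-2]
Right side: [M T^-2]

The two sides have different dimensions, so the equation is NOT dimensionally consistent.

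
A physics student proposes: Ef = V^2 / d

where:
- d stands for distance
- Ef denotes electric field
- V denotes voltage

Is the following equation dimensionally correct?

No

d (distance) has dimensions [L].
Ef (electric field) has dimensions [I^-1 L M T^-3].
V (voltage) has dimensions [I^-1 L^2 M T^-3].

Left side: [I^-1 L M T^-3]
Right side: [I^-2 L^3 M^2 T^-6]

The two sides have different dimensions, so the equation is NOT dimensionally consistent.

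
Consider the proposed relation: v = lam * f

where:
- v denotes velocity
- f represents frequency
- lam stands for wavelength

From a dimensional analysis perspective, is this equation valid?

Yes

v (velocity) has dimensions [L T^-1].
f (frequency) has dimensions [T^-1].
lam (wavelength) has dimensions [L].

Left side: [L T^-1]
Right side: [L T^-1]

Both sides have the same dimensions, so the equation is dimensionally consistent.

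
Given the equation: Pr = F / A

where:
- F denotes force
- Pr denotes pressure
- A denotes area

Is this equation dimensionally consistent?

Yes

F (force) has dimensions [L M T^-2].
Pr (pressure) has dimensions [L^-1 M T^-2].
A (area) has dimensions [L^2].

Left side: [L^-1 M T^-2]
Right side: [L^-1 M T^-2]

Both sides have the same dimensions, so the equation is dimensionally consistent.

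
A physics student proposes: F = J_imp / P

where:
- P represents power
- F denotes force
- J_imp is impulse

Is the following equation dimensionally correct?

No

P (power) has dimensions [L^2 M T^-3].
F (force) has dimensions [L M T^-2].
J_imp (impulse) has dimensions [L M T^-1].

Left side: [L M T^-2]
Right side: [L^-1 T^2]

The two sides have different dimensions, so the equation is NOT dimensionally consistent.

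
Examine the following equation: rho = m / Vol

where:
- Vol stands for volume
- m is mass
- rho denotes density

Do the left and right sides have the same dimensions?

Yes

Vol (volume) has dimensions [L^3].
m (mass) has dimensions [M].
rho (density) has dimensions [L^-3 M].

Left side: [L^-3 M]
Right side: [L^-3 M]

Both sides have the same dimensions, so the equation is dimensionally consistent.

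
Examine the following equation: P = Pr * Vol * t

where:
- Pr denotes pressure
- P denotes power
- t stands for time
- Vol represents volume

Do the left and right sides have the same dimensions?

No

Pr (pressure) has dimensions [L^-1 M T^-2].
P (power) has dimensions [L^2 M T^-3].
t (time) has dimensions [T].
Vol (volume) has dimensions [L^3].

Left side: [L^2 M T^-3]
Right side: [L^2 M T^-1]

The two sides have different dimensions, so the equation is NOT dimensionally consistent.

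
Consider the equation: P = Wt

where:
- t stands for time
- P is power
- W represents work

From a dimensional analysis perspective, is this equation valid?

No

t (time) has dimensions [T].
P (power) has dimensions [L^2 M T^-3].
W (work) has dimensions [L^2 M T^-2].

Left side: [L^2 M T^-3]
Right side: [L^2 M T^-1]

The two sides have different dimensions, so the equation is NOT dimensionally consistent.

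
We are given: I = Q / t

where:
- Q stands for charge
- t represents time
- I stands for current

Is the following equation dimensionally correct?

Yes

Q (charge) has dimensions [I T].
t (time) has dimensions [T].
I (current) has dimensions [I].

Left side: [I]
Right side: [I]

Both sides have the same dimensions, so the equation is dimensionally consistent.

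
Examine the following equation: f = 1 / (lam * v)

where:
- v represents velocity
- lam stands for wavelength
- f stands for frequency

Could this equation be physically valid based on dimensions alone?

No

v (velocity) has dimensions [L T^-1].
lam (wavelength) has dimensions [L].
f (frequency) has dimensions [T^-1].

Left side: [T^-1]
Right side: [L^-2 T]

The two sides have different dimensions, so the equation is NOT dimensionally consistent.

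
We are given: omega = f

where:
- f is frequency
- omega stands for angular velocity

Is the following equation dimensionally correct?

Yes

f (frequency) has dimensions [T^-1].
omega (angular velocity) has dimensions [T^-1].

Left side: [T^-1]
Right side: [T^-1]

Both sides have the same dimensions, so the equation is dimensionally consistent.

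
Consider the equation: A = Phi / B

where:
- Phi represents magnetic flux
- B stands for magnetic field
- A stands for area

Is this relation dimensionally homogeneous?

Yes

Phi (magnetic flux) has dimensions [I^-1 L^2 M T^-2].
B (magnetic field) has dimensions [I^-1 M T^-2].
A (area) has dimensions [L^2].

Left side: [L^2]
Right side: [L^2]

Both sides have the same dimensions, so the equation is dimensionally consistent.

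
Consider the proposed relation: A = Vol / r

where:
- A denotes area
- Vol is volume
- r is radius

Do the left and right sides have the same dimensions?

Yes

A (area) has dimensions [L^2].
Vol (volume) has dimensions [L^3].
r (radius) has dimensions [L].

Left side: [L^2]
Right side: [L^2]

Both sides have the same dimensions, so the equation is dimensionally consistent.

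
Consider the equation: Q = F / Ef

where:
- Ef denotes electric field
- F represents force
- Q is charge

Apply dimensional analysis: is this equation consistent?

Yes

Ef (electric field) has dimensions [I^-1 L M T^-3].
F (force) has dimensions [L M T^-2].
Q (charge) has dimensions [I T].

Left side: [I T]
Right side: [I T]

Both sides have the same dimensions, so the equation is dimensionally consistent.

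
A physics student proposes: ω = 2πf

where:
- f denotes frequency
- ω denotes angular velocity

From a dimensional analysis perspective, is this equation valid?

Yes

f (frequency) has dimensions [T^-1].
ω (angular velocity) has dimensions [T^-1].

Left side: [T^-1]
Right side: [T^-1]

Both sides have the same dimensions, so the equation is dimensionally consistent.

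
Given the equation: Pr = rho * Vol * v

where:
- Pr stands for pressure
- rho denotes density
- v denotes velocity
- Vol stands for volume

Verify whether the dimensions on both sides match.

No

Pr (pressure) has dimensions [L^-1 M T^-2].
rho (density) has dimensions [L^-3 M].
v (velocity) has dimensions [L T^-1].
Vol (volume) has dimensions [L^3].

Left side: [L^-1 M T^-2]
Right side: [L M T^-1]

The two sides have different dimensions, so the equation is NOT dimensionally consistent.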